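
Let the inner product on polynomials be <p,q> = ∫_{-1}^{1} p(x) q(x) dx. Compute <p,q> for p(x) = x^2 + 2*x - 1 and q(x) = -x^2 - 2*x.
<p,q> = -12/5

Expand the product: p(x)·q(x) = -x^4 - 4*x^3 - 3*x^2 + 2*x.
∫_{-1}^{1} of each monomial x^k gives [2/(k+1) if k even, 0 if k odd]. Integrating term-by-term (or equivalently evaluating the antiderivative F(x) = -x^5/5 - x^4 - x^3 + x^2 at the endpoints):
  F(1) − F(−1) = -6/5 − (6/5) = -12/5.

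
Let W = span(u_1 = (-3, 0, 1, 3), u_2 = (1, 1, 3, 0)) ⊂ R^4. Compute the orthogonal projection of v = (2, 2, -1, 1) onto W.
proj_W(v) = (151/209, 1/11, 13/209, -12/19)

Set up U = [u_1 | ... | u_2] ∈ R^(4×2). The projector onto W = col(U) is P = U (U^T U)^(-1) U^T.
Compute U^T U =
  [19, 0]
  [0, 11],
and U^T v = (-4, 1).
Solve U^T U · c = U^T v for the coefficients: c = (-4/19, 1/11). The projection is proj_W(v) = U c.
Check: (v - proj_W(v)) · u_1 = 0  (should be 0).
Check: (v - proj_W(v)) · u_2 = 0  (should be 0).
Result: proj_W(v) = (151/209, 1/11, 13/209, -12/19).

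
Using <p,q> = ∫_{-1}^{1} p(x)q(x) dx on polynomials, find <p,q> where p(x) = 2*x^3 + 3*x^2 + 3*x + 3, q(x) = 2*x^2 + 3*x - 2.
<p,q> = -6/5

Expand the product: p(x)·q(x) = 4*x^5 + 12*x^4 + 11*x^3 + 9*x^2 + 3*x - 6.
∫_{-1}^{1} of each monomial x^k gives [2/(k+1) if k even, 0 if k odd]. Integrating term-by-term (or equivalently evaluating the antiderivative F(x) = 2*x^6/3 + 12*x^5/5 + 11*x^4/4 + 3*x^3 + 3*x^2/2 - 6*x at the endpoints):
  F(1) − F(−1) = 259/60 − (331/60) = -6/5.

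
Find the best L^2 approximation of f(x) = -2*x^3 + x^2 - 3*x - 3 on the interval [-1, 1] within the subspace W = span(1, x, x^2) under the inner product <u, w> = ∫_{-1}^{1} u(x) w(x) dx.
g(x) = x^2 - 21*x/5 - 3

The best approximation g ∈ W is the orthogonal projection of f onto W. Writing g = a_0 + a_1 x + a_2 x^2, the coefficients solve the normal equations G · a = b where
  G_{ij} = <φ_i, φ_j> and b_i = <f, φ_i>, with φ_0 = 1, φ_1 = x, φ_2 = x^2.
G =
  [2, 0, 2/3]
  [0, 2/3, 0]
  [2/3, 0, 2/5],
b = (-16/3, -14/5, -8/5).
Solving gives a_0 = -3, a_1 = -21/5, a_2 = 1, so
  g(x) = x^2 - 21*x/5 - 3.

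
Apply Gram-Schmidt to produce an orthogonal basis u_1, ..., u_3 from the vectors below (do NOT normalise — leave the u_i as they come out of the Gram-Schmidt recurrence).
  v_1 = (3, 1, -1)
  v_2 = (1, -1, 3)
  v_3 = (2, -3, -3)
Orthogonal basis:
  u_1 = (3, 1, -1)
  u_2 = (14/11, -10/11, 32/11)
  u_3 = (23/30, -23/6, -23/15)

Apply the Gram-Schmidt recurrence
  u_1 = v_1
  u_i = v_i − Σ_{j<i} ((v_i · u_j) / (u_j · u_j)) · u_j.

Step by step this gives:
  u_1 = (3, 1, -1)
  u_2 = (14/11, -10/11, 32/11)
  u_3 = (23/30, -23/6, -23/15)

Orthogonality check:
  u_2 · u_1 = 0 (should be 0)
  u_3 · u_1 = 0 (should be 0)
  u_3 · u_2 = 0 (should be 0)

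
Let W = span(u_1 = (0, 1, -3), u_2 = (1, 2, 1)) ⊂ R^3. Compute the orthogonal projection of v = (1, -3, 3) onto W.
proj_W(v) = (-32/59, -138/59, 190/59)

Set up U = [u_1 | ... | u_2] ∈ R^(3×2). The projector onto W = col(U) is P = U (U^T U)^(-1) U^T.
Compute U^T U =
  [10, -1]
  [-1, 6],
and U^T v = (-12, -2).
Solve U^T U · c = U^T v for the coefficients: c = (-74/59, -32/59). The projection is proj_W(v) = U c.
Check: (v - proj_W(v)) · u_1 = 0  (should be 0).
Check: (v - proj_W(v)) · u_2 = 0  (should be 0).
Result: proj_W(v) = (-32/59, -138/59, 190/59).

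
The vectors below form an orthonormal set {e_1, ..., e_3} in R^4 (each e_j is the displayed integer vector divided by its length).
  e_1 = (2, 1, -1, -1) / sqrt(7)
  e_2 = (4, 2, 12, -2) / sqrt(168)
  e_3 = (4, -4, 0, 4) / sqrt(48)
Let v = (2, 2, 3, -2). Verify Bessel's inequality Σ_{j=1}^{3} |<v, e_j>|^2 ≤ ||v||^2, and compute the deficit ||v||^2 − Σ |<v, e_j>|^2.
Σ |<v, e_j>|^2 = 21; ||v||^2 = 21; deficit = 0

Write each e_j = u_j / sqrt(<u_j, u_j>) where u_j is the displayed integer vector. Then <v, e_j> = <v, u_j> / sqrt(<u_j, u_j>), so |<v, e_j>|^2 = <v, u_j>^2 / <u_j, u_j>.
Coefficients: <v, e_1> = 5/sqrt(7), <v, e_2> = 52/sqrt(168), <v, e_3> = -8/sqrt(48).
Square and sum: Σ |<v, e_j>|^2 = 21.
Compute ||v||^2 = v·v = 21.
Deficit = 21 − 21 = 0 ≥ 0, confirming Bessel's inequality. (The deficit equals ||v − Σ <v,e_j> e_j||^2, the squared distance from v to span{e_j}.)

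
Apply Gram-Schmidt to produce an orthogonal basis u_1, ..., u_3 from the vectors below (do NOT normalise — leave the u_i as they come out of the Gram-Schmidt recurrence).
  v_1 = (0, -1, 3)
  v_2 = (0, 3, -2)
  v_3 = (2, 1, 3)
Orthogonal basis:
  u_1 = (0, -1, 3)
  u_2 = (0, 21/10, 7/10)
  u_3 = (2, 0, 0)

Apply the Gram-Schmidt recurrence
  u_1 = v_1
  u_i = v_i − Σ_{j<i} ((v_i · u_j) / (u_j · u_j)) · u_j.

Step by step this gives:
  u_1 = (0, -1, 3)
  u_2 = (0, 21/10, 7/10)
  u_3 = (2, 0, 0)

Orthogonality check:
  u_2 · u_1 = 0 (should be 0)
  u_3 · u_1 = 0 (should be 0)
  u_3 · u_2 = 0 (should be 0)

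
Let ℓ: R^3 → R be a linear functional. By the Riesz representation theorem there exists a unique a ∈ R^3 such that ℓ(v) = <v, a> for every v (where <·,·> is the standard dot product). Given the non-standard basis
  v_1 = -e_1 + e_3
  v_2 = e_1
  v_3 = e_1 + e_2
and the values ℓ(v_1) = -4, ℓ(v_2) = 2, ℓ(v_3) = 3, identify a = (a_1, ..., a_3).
a = (2, 1, -2)

Write a = (a_1, ..., a_3) in the standard basis. For each basis vector v_i, ℓ(v_i) = <v_i, a> is a linear equation in the a_j's. Collect the n equations into a matrix system V a = ℓ, where row i of V is v_i (expressed in the standard basis). Since V is invertible (lower-triangular with 1s on the diagonal, up to permutation), solve by back-substitution:
  V =
[[-1, 0, 1],
 [1, 0, 0],
 [1, 1, 0]]
  V a = (-4, 2, 3)
Solving gives a = (2, 1, -2).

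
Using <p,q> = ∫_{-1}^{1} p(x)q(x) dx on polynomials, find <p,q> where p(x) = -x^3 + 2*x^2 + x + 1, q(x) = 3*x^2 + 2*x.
<p,q> = 74/15

Expand the product: p(x)·q(x) = -3*x^5 + 4*x^4 + 7*x^3 + 5*x^2 + 2*x.
∫_{-1}^{1} of each monomial x^k gives [2/(k+1) if k even, 0 if k odd]. Integrating term-by-term (or equivalently evaluating the antiderivative F(x) = -x^6/2 + 4*x^5/5 + 7*x^4/4 + 5*x^3/3 + x^2 at the endpoints):
  F(1) − F(−1) = 283/60 − (-13/60) = 74/15.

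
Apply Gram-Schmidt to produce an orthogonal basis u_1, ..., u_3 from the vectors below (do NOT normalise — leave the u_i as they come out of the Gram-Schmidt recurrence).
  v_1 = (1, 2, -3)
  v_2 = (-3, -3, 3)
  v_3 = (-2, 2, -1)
Orthogonal basis:
  u_1 = (1, 2, -3)
  u_2 = (-12/7, -3/7, -6/7)
  u_3 = (-5/6, 5/3, 5/6)

Apply the Gram-Schmidt recurrence
  u_1 = v_1
  u_i = v_i − Σ_{j<i} ((v_i · u_j) / (u_j · u_j)) · u_j.

Step by step this gives:
  u_1 = (1, 2, -3)
  u_2 = (-12/7, -3/7, -6/7)
  u_3 = (-5/6, 5/3, 5/6)

Orthogonality check:
  u_2 · u_1 = 0 (should be 0)
  u_3 · u_1 = 0 (should be 0)
  u_3 · u_2 = 0 (should be 0)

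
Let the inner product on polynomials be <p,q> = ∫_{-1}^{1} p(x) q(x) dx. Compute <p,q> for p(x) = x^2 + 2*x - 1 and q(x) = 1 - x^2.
<p,q> = -16/15

Expand the product: p(x)·q(x) = -x^4 - 2*x^3 + 2*x^2 + 2*x - 1.
∫_{-1}^{1} of each monomial x^k gives [2/(k+1) if k even, 0 if k odd]. Integrating term-by-term (or equivalently evaluating the antiderivative F(x) = -x^5/5 - x^4/2 + 2*x^3/3 + x^2 - x at the endpoints):
  F(1) − F(−1) = -1/30 − (31/30) = -16/15.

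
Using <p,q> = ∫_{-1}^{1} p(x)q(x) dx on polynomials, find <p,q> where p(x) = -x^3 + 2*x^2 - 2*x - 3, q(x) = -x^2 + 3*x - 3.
<p,q> = 10

Expand the product: p(x)·q(x) = x^5 - 5*x^4 + 11*x^3 - 9*x^2 - 3*x + 9.
∫_{-1}^{1} of each monomial x^k gives [2/(k+1) if k even, 0 if k odd]. Integrating term-by-term (or equivalently evaluating the antiderivative F(x) = x^6/6 - x^5 + 11*x^4/4 - 3*x^3 - 3*x^2/2 + 9*x at the endpoints):
  F(1) − F(−1) = 77/12 − (-43/12) = 10.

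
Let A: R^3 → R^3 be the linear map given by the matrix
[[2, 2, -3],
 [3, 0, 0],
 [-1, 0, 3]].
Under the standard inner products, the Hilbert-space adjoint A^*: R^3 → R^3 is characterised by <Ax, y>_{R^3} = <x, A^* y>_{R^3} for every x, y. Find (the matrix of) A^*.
A^* = A^T =
[[2, 3, -1],
 [2, 0, 0],
 [-3, 0, 3]]

For real matrices with standard dot products, the defining identity <Ax, y> = <x, A^* y> gives (Ax)^T y = x^T (A^*) y, i.e. x^T A^T y = x^T (A^*) y. Since this holds for all x, y, we must have A^* = A^T. Therefore
A^* =
[[2, 3, -1],
 [2, 0, 0],
 [-3, 0, 3]].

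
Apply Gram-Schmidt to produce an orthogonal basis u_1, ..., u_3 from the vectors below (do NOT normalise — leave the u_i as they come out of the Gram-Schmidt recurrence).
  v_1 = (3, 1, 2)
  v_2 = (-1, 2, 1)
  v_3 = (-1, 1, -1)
Orthogonal basis:
  u_1 = (3, 1, 2)
  u_2 = (-17/14, 27/14, 6/7)
  u_3 = (27/83, 45/83, -63/83)

Apply the Gram-Schmidt recurrence
  u_1 = v_1
  u_i = v_i − Σ_{j<i} ((v_i · u_j) / (u_j · u_j)) · u_j.

Step by step this gives:
  u_1 = (3, 1, 2)
  u_2 = (-17/14, 27/14, 6/7)
  u_3 = (27/83, 45/83, -63/83)

Orthogonality check:
  u_2 · u_1 = 0 (should be 0)
  u_3 · u_1 = 0 (should be 0)
  u_3 · u_2 = 0 (should be 0)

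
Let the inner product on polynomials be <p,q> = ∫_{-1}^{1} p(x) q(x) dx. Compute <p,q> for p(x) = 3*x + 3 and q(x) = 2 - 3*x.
<p,q> = 6

Expand the product: p(x)·q(x) = -9*x^2 - 3*x + 6.
∫_{-1}^{1} of each monomial x^k gives [2/(k+1) if k even, 0 if k odd]. Integrating term-by-term (or equivalently evaluating the antiderivative F(x) = -3*x^3 - 3*x^2/2 + 6*x at the endpoints):
  F(1) − F(−1) = 3/2 − (-9/2) = 6.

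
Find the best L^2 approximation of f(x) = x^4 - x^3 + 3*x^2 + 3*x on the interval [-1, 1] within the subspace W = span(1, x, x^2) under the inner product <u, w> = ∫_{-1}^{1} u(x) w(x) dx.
g(x) = 27*x^2/7 + 12*x/5 - 3/35

The best approximation g ∈ W is the orthogonal projection of f onto W. Writing g = a_0 + a_1 x + a_2 x^2, the coefficients solve the normal equations G · a = b where
  G_{ij} = <φ_i, φ_j> and b_i = <f, φ_i>, with φ_0 = 1, φ_1 = x, φ_2 = x^2.
G =
  [2, 0, 2/3]
  [0, 2/3, 0]
  [2/3, 0, 2/5],
b = (12/5, 8/5, 52/35).
Solving gives a_0 = -3/35, a_1 = 12/5, a_2 = 27/7, so
  g(x) = 27*x^2/7 + 12*x/5 - 3/35.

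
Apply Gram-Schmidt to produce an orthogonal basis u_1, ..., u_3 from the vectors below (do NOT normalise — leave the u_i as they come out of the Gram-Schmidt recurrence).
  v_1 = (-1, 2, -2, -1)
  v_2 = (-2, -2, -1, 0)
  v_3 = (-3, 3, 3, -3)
Orthogonal basis:
  u_1 = (-1, 2, -2, -1)
  u_2 = (-2, -2, -1, 0)
  u_3 = (-46/15, 17/15, 58/15, -12/5)

Apply the Gram-Schmidt recurrence
  u_1 = v_1
  u_i = v_i − Σ_{j<i} ((v_i · u_j) / (u_j · u_j)) · u_j.

Step by step this gives:
  u_1 = (-1, 2, -2, -1)
  u_2 = (-2, -2, -1, 0)
  u_3 = (-46/15, 17/15, 58/15, -12/5)

Orthogonality check:
  u_2 · u_1 = 0 (should be 0)
  u_3 · u_1 = 0 (should be 0)
  u_3 · u_2 = 0 (should be 0)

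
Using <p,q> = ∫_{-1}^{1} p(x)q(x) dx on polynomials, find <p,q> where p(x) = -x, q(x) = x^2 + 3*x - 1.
<p,q> = -2

Expand the product: p(x)·q(x) = -x^3 - 3*x^2 + x.
∫_{-1}^{1} of each monomial x^k gives [2/(k+1) if k even, 0 if k odd]. Integrating term-by-term (or equivalently evaluating the antiderivative F(x) = -x^4/4 - x^3 + x^2/2 at the endpoints):
  F(1) − F(−1) = -3/4 − (5/4) = -2.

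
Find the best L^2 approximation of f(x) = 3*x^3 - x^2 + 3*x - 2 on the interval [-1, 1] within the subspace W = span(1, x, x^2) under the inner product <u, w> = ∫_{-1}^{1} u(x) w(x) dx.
g(x) = -x^2 + 24*x/5 - 2

The best approximation g ∈ W is the orthogonal projection of f onto W. Writing g = a_0 + a_1 x + a_2 x^2, the coefficients solve the normal equations G · a = b where
  G_{ij} = <φ_i, φ_j> and b_i = <f, φ_i>, with φ_0 = 1, φ_1 = x, φ_2 = x^2.
G =
  [2, 0, 2/3]
  [0, 2/3, 0]
  [2/3, 0, 2/5],
b = (-14/3, 16/5, -26/15).
Solving gives a_0 = -2, a_1 = 24/5, a_2 = -1, so
  g(x) = -x^2 + 24*x/5 - 2.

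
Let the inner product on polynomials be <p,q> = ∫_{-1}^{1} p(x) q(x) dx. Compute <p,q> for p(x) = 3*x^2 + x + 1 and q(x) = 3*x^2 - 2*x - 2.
<p,q> = -56/15

Expand the product: p(x)·q(x) = 9*x^4 - 3*x^3 - 5*x^2 - 4*x - 2.
∫_{-1}^{1} of each monomial x^k gives [2/(k+1) if k even, 0 if k odd]. Integrating term-by-term (or equivalently evaluating the antiderivative F(x) = 9*x^5/5 - 3*x^4/4 - 5*x^3/3 - 2*x^2 - 2*x at the endpoints):
  F(1) − F(−1) = -277/60 − (-53/60) = -56/15.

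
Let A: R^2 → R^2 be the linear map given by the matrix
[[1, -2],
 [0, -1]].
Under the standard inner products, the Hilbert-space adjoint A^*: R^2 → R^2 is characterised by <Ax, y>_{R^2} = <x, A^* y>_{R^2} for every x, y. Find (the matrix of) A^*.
A^* = A^T =
[[1, 0],
 [-2, -1]]

For real matrices with standard dot products, the defining identity <Ax, y> = <x, A^* y> gives (Ax)^T y = x^T (A^*) y, i.e. x^T A^T y = x^T (A^*) y. Since this holds for all x, y, we must have A^* = A^T. Therefore
A^* =
[[1, 0],
 [-2, -1]].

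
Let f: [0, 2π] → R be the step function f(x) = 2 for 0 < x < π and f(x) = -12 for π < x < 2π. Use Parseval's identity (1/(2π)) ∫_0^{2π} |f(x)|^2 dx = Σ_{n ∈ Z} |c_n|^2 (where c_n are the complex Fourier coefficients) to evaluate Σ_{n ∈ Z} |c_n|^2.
Σ |c_n|^2 = 74

Parseval equates the L^2 energy of f (normalised by 1/(2π)) with the ℓ^2 sum of its Fourier coefficients: (1/(2π)) ∫_0^{2π} |f|^2 = Σ |c_n|^2.
Compute the left side: (1/(2π)) [∫_0^π 2^2 dx + ∫_π^{2π} (-12)^2 dx] = (1/(2π)) · (4π + 144π) = (4 + 144)/2 = 74.
So Σ_{n ∈ Z} |c_n|^2 = 74.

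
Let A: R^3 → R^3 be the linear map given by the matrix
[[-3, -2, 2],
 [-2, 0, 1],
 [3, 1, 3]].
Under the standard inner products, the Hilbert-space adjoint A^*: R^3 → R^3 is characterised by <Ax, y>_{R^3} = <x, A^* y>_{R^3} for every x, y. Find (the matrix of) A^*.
A^* = A^T =
[[-3, -2, 3],
 [-2, 0, 1],
 [2, 1, 3]]

For real matrices with standard dot products, the defining identity <Ax, y> = <x, A^* y> gives (Ax)^T y = x^T (A^*) y, i.e. x^T A^T y = x^T (A^*) y. Since this holds for all x, y, we must have A^* = A^T. Therefore
A^* =
[[-3, -2, 3],
 [-2, 0, 1],
 [2, 1, 3]].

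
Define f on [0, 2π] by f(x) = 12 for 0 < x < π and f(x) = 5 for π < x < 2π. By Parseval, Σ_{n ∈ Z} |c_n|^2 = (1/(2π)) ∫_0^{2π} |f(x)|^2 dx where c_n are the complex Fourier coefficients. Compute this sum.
Σ |c_n|^2 = 169/2

Parseval equates the L^2 energy of f (normalised by 1/(2π)) with the ℓ^2 sum of its Fourier coefficients: (1/(2π)) ∫_0^{2π} |f|^2 = Σ |c_n|^2.
Compute the left side: (1/(2π)) [∫_0^π 12^2 dx + ∫_π^{2π} 5^2 dx] = (1/(2π)) · (144π + 25π) = (144 + 25)/2 = 169/2.
So Σ_{n ∈ Z} |c_n|^2 = 169/2.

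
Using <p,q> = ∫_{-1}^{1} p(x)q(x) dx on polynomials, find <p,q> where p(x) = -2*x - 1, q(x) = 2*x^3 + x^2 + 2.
<p,q> = -94/15

Expand the product: p(x)·q(x) = -4*x^4 - 4*x^3 - x^2 - 4*x - 2.
∫_{-1}^{1} of each monomial x^k gives [2/(k+1) if k even, 0 if k odd]. Integrating term-by-term (or equivalently evaluating the antiderivative F(x) = -4*x^5/5 - x^4 - x^3/3 - 2*x^2 - 2*x at the endpoints):
  F(1) − F(−1) = -92/15 − (2/15) = -94/15.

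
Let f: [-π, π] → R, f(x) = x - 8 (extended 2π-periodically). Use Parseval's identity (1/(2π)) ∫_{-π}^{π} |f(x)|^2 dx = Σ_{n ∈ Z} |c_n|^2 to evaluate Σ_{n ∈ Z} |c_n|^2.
Σ |c_n|^2 = π^2/3 + 64

Expand and integrate term by term over [-π, π]:
  ∫ (x)^2 dx = 1·(2π^3/3); ∫ 2·1·(-8)·x dx = 0 (odd integrand); ∫ (-8)^2 dx = 64·2π.
So (1/(2π)) ∫_{-π}^{π} (x - 8)^2 dx = 1π^2/3 + 64 = π^2/3 + 64.
Parseval ⇒ Σ |c_n|^2 = π^2/3 + 64.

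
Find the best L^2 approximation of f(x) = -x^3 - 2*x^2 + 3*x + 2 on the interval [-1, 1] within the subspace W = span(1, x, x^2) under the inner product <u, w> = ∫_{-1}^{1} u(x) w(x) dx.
g(x) = -2*x^2 + 12*x/5 + 2

The best approximation g ∈ W is the orthogonal projection of f onto W. Writing g = a_0 + a_1 x + a_2 x^2, the coefficients solve the normal equations G · a = b where
  G_{ij} = <φ_i, φ_j> and b_i = <f, φ_i>, with φ_0 = 1, φ_1 = x, φ_2 = x^2.
G =
  [2, 0, 2/3]
  [0, 2/3, 0]
  [2/3, 0, 2/5],
b = (8/3, 8/5, 8/15).
Solving gives a_0 = 2, a_1 = 12/5, a_2 = -2, so
  g(x) = -2*x^2 + 12*x/5 + 2.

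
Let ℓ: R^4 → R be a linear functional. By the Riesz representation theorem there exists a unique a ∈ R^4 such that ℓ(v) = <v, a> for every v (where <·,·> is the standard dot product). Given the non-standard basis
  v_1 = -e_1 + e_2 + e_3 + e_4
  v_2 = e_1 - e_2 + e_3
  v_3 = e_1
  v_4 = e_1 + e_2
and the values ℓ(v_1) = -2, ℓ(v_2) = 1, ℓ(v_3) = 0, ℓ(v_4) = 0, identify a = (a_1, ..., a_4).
a = (0, 0, 1, -3)

Write a = (a_1, ..., a_4) in the standard basis. For each basis vector v_i, ℓ(v_i) = <v_i, a> is a linear equation in the a_j's. Collect the n equations into a matrix system V a = ℓ, where row i of V is v_i (expressed in the standard basis). Since V is invertible (lower-triangular with 1s on the diagonal, up to permutation), solve by back-substitution:
  V =
[[-1, 1, 1, 1],
 [1, -1, 1, 0],
 [1, 0, 0, 0],
 [1, 1, 0, 0]]
  V a = (-2, 1, 0, 0)
Solving gives a = (0, 0, 1, -3).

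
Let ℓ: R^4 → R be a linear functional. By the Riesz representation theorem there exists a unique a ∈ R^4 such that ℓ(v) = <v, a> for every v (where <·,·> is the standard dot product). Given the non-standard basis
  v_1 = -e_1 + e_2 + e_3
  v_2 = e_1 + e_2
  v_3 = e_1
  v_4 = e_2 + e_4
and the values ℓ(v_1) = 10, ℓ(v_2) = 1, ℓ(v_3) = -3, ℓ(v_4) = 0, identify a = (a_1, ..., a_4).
a = (-3, 4, 3, -4)

Write a = (a_1, ..., a_4) in the standard basis. For each basis vector v_i, ℓ(v_i) = <v_i, a> is a linear equation in the a_j's. Collect the n equations into a matrix system V a = ℓ, where row i of V is v_i (expressed in the standard basis). Since V is invertible (lower-triangular with 1s on the diagonal, up to permutation), solve by back-substitution:
  V =
[[-1, 1, 1, 0],
 [1, 1, 0, 0],
 [1, 0, 0, 0],
 [0, 1, 0, 1]]
  V a = (10, 1, -3, 0)
Solving gives a = (-3, 4, 3, -4).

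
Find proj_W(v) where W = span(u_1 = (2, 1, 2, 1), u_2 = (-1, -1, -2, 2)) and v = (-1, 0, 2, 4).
proj_W(v) = (6/5, 1/15, 2/15, 49/15)

Set up U = [u_1 | ... | u_2] ∈ R^(4×2). The projector onto W = col(U) is P = U (U^T U)^(-1) U^T.
Compute U^T U =
  [10, -5]
  [-5, 10],
and U^T v = (6, 5).
Solve U^T U · c = U^T v for the coefficients: c = (17/15, 16/15). The projection is proj_W(v) = U c.
Check: (v - proj_W(v)) · u_1 = 0  (should be 0).
Check: (v - proj_W(v)) · u_2 = 0  (should be 0).
Result: proj_W(v) = (6/5, 1/15, 2/15, 49/15).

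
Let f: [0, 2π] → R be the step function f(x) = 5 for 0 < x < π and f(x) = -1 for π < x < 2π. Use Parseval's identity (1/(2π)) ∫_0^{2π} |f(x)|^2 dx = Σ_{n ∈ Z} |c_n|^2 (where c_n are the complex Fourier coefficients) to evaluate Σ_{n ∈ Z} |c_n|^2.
Σ |c_n|^2 = 13

Parseval equates the L^2 energy of f (normalised by 1/(2π)) with the ℓ^2 sum of its Fourier coefficients: (1/(2π)) ∫_0^{2π} |f|^2 = Σ |c_n|^2.
Compute the left side: (1/(2π)) [∫_0^π 5^2 dx + ∫_π^{2π} (-1)^2 dx] = (1/(2π)) · (25π + 1π) = (25 + 1)/2 = 13.
So Σ_{n ∈ Z} |c_n|^2 = 13.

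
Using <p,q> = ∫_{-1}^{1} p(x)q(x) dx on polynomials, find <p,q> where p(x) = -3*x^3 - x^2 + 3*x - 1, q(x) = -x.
<p,q> = -4/5

Expand the product: p(x)·q(x) = 3*x^4 + x^3 - 3*x^2 + x.
∫_{-1}^{1} of each monomial x^k gives [2/(k+1) if k even, 0 if k odd]. Integrating term-by-term (or equivalently evaluating the antiderivative F(x) = 3*x^5/5 + x^4/4 - x^3 + x^2/2 at the endpoints):
  F(1) − F(−1) = 7/20 − (23/20) = -4/5.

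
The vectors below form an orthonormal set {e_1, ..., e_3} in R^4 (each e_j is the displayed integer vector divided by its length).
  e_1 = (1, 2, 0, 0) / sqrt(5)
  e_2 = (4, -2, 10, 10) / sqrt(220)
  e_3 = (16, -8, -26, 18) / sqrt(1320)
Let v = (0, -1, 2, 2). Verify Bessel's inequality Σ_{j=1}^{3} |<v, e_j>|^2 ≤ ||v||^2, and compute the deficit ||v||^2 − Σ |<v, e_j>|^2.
Σ |<v, e_j>|^2 = 133/15; ||v||^2 = 9; deficit = 2/15

Write each e_j = u_j / sqrt(<u_j, u_j>) where u_j is the displayed integer vector. Then <v, e_j> = <v, u_j> / sqrt(<u_j, u_j>), so |<v, e_j>|^2 = <v, u_j>^2 / <u_j, u_j>.
Coefficients: <v, e_1> = -2/sqrt(5), <v, e_2> = 42/sqrt(220), <v, e_3> = -8/sqrt(1320).
Square and sum: Σ |<v, e_j>|^2 = 133/15.
Compute ||v||^2 = v·v = 9.
Deficit = 9 − 133/15 = 2/15 ≥ 0, confirming Bessel's inequality. (The deficit equals ||v − Σ <v,e_j> e_j||^2, the squared distance from v to span{e_j}.)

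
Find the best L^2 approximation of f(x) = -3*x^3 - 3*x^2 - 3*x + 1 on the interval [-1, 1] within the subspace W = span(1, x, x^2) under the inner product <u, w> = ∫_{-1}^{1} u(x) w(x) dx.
g(x) = -3*x^2 - 24*x/5 + 1

The best approximation g ∈ W is the orthogonal projection of f onto W. Writing g = a_0 + a_1 x + a_2 x^2, the coefficients solve the normal equations G · a = b where
  G_{ij} = <φ_i, φ_j> and b_i = <f, φ_i>, with φ_0 = 1, φ_1 = x, φ_2 = x^2.
G =
  [2, 0, 2/3]
  [0, 2/3, 0]
  [2/3, 0, 2/5],
b = (0, -16/5, -8/15).
Solving gives a_0 = 1, a_1 = -24/5, a_2 = -3, so
  g(x) = -3*x^2 - 24*x/5 + 1.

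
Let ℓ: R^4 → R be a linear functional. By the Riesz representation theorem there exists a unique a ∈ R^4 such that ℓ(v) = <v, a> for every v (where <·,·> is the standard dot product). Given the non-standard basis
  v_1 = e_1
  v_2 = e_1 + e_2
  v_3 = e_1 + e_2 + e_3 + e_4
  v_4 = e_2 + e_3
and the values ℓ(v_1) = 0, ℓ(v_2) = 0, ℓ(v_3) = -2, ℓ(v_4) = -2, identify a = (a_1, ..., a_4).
a = (0, 0, -2, 0)

Write a = (a_1, ..., a_4) in the standard basis. For each basis vector v_i, ℓ(v_i) = <v_i, a> is a linear equation in the a_j's. Collect the n equations into a matrix system V a = ℓ, where row i of V is v_i (expressed in the standard basis). Since V is invertible (lower-triangular with 1s on the diagonal, up to permutation), solve by back-substitution:
  V =
[[1, 0, 0, 0],
 [1, 1, 0, 0],
 [1, 1, 1, 1],
 [0, 1, 1, 0]]
  V a = (0, 0, -2, -2)
Solving gives a = (0, 0, -2, 0).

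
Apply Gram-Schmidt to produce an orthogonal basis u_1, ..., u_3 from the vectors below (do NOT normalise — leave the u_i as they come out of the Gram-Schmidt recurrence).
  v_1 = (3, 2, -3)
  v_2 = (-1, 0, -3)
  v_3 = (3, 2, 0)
Orthogonal basis:
  u_1 = (3, 2, -3)
  u_2 = (-20/11, -6/11, -24/11)
  u_3 = (-9/46, 9/23, 3/46)

Apply the Gram-Schmidt recurrence
  u_1 = v_1
  u_i = v_i − Σ_{j<i} ((v_i · u_j) / (u_j · u_j)) · u_j.

Step by step this gives:
  u_1 = (3, 2, -3)
  u_2 = (-20/11, -6/11, -24/11)
  u_3 = (-9/46, 9/23, 3/46)

Orthogonality check:
  u_2 · u_1 = 0 (should be 0)
  u_3 · u_1 = 0 (should be 0)
  u_3 · u_2 = 0 (should be 0)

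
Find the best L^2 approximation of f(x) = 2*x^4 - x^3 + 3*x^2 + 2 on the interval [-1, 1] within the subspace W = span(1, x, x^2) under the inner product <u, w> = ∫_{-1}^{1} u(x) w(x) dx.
g(x) = 33*x^2/7 - 3*x/5 + 64/35

The best approximation g ∈ W is the orthogonal projection of f onto W. Writing g = a_0 + a_1 x + a_2 x^2, the coefficients solve the normal equations G · a = b where
  G_{ij} = <φ_i, φ_j> and b_i = <f, φ_i>, with φ_0 = 1, φ_1 = x, φ_2 = x^2.
G =
  [2, 0, 2/3]
  [0, 2/3, 0]
  [2/3, 0, 2/5],
b = (34/5, -2/5, 326/105).
Solving gives a_0 = 64/35, a_1 = -3/5, a_2 = 33/7, so
  g(x) = 33*x^2/7 - 3*x/5 + 64/35.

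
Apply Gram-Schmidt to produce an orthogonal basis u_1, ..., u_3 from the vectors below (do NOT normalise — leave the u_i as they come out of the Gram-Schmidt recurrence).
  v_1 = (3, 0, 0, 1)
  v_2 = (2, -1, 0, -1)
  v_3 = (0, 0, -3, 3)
Orthogonal basis:
  u_1 = (3, 0, 0, 1)
  u_2 = (1/2, -1, 0, -3/2)
  u_3 = (-9/35, -9/7, -3, 27/35)

Apply the Gram-Schmidt recurrence
  u_1 = v_1
  u_i = v_i − Σ_{j<i} ((v_i · u_j) / (u_j · u_j)) · u_j.

Step by step this gives:
  u_1 = (3, 0, 0, 1)
  u_2 = (1/2, -1, 0, -3/2)
  u_3 = (-9/35, -9/7, -3, 27/35)

Orthogonality check:
  u_2 · u_1 = 0 (should be 0)
  u_3 · u_1 = 0 (should be 0)
  u_3 · u_2 = 0 (should be 0)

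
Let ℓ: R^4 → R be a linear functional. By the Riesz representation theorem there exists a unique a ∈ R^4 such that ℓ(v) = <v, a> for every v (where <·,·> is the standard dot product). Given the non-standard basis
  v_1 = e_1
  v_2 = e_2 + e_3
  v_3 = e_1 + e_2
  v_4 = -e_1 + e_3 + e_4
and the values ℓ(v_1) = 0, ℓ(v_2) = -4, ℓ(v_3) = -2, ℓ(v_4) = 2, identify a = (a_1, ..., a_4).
a = (0, -2, -2, 4)

Write a = (a_1, ..., a_4) in the standard basis. For each basis vector v_i, ℓ(v_i) = <v_i, a> is a linear equation in the a_j's. Collect the n equations into a matrix system V a = ℓ, where row i of V is v_i (expressed in the standard basis). Since V is invertible (lower-triangular with 1s on the diagonal, up to permutation), solve by back-substitution:
  V =
[[1, 0, 0, 0],
 [0, 1, 1, 0],
 [1, 1, 0, 0],
 [-1, 0, 1, 1]]
  V a = (0, -4, -2, 2)
Solving gives a = (0, -2, -2, 4).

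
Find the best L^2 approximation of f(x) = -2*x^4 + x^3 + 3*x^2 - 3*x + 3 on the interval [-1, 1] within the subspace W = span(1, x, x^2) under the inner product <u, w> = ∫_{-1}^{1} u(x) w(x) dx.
g(x) = 9*x^2/7 - 12*x/5 + 111/35

The best approximation g ∈ W is the orthogonal projection of f onto W. Writing g = a_0 + a_1 x + a_2 x^2, the coefficients solve the normal equations G · a = b where
  G_{ij} = <φ_i, φ_j> and b_i = <f, φ_i>, with φ_0 = 1, φ_1 = x, φ_2 = x^2.
G =
  [2, 0, 2/3]
  [0, 2/3, 0]
  [2/3, 0, 2/5],
b = (36/5, -8/5, 92/35).
Solving gives a_0 = 111/35, a_1 = -12/5, a_2 = 9/7, so
  g(x) = 9*x^2/7 - 12*x/5 + 111/35.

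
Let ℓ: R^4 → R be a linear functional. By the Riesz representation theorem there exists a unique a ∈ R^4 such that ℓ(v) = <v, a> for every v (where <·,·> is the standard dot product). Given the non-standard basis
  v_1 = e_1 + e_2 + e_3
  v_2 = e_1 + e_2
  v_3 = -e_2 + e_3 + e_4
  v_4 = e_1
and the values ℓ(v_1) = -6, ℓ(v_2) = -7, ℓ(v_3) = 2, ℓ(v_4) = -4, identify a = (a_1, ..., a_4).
a = (-4, -3, 1, -2)

Write a = (a_1, ..., a_4) in the standard basis. For each basis vector v_i, ℓ(v_i) = <v_i, a> is a linear equation in the a_j's. Collect the n equations into a matrix system V a = ℓ, where row i of V is v_i (expressed in the standard basis). Since V is invertible (lower-triangular with 1s on the diagonal, up to permutation), solve by back-substitution:
  V =
[[1, 1, 1, 0],
 [1, 1, 0, 0],
 [0, -1, 1, 1],
 [1, 0, 0, 0]]
  V a = (-6, -7, 2, -4)
Solving gives a = (-4, -3, 1, -2).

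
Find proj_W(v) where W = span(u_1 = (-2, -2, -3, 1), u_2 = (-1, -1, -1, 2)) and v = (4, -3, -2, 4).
proj_W(v) = (-8/9, -8/9, -1/3, 31/9)

Set up U = [u_1 | ... | u_2] ∈ R^(4×2). The projector onto W = col(U) is P = U (U^T U)^(-1) U^T.
Compute U^T U =
  [18, 9]
  [9, 7],
and U^T v = (8, 9).
Solve U^T U · c = U^T v for the coefficients: c = (-5/9, 2). The projection is proj_W(v) = U c.
Check: (v - proj_W(v)) · u_1 = 0  (should be 0).
Check: (v - proj_W(v)) · u_2 = 0  (should be 0).
Result: proj_W(v) = (-8/9, -8/9, -1/3, 31/9).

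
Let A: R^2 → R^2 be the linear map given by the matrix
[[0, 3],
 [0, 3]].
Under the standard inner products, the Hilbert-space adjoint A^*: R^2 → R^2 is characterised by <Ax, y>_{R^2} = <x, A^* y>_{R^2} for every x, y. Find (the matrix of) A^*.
A^* = A^T =
[[0, 0],
 [3, 3]]

For real matrices with standard dot products, the defining identity <Ax, y> = <x, A^* y> gives (Ax)^T y = x^T (A^*) y, i.e. x^T A^T y = x^T (A^*) y. Since this holds for all x, y, we must have A^* = A^T. Therefore
A^* =
[[0, 0],
 [3, 3]].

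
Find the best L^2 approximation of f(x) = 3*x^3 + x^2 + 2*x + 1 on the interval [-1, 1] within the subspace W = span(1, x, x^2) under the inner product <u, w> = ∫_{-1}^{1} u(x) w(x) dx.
g(x) = x^2 + 19*x/5 + 1

The best approximation g ∈ W is the orthogonal projection of f onto W. Writing g = a_0 + a_1 x + a_2 x^2, the coefficients solve the normal equations G · a = b where
  G_{ij} = <φ_i, φ_j> and b_i = <f, φ_i>, with φ_0 = 1, φ_1 = x, φ_2 = x^2.
G =
  [2, 0, 2/3]
  [0, 2/3, 0]
  [2/3, 0, 2/5],
b = (8/3, 38/15, 16/15).
Solving gives a_0 = 1, a_1 = 19/5, a_2 = 1, so
  g(x) = x^2 + 19*x/5 + 1.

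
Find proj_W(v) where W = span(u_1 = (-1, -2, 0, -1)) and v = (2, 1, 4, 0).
proj_W(v) = (2/3, 4/3, 0, 2/3)

Set up U = [u_1 | ... | u_1] ∈ R^(4×1). The projector onto W = col(U) is P = U (U^T U)^(-1) U^T.
Compute U^T U =
  [6],
and U^T v = (-4).
Solve U^T U · c = U^T v for the coefficients: c = (-2/3). The projection is proj_W(v) = U c.
Check: (v - proj_W(v)) · u_1 = 0  (should be 0).
Result: proj_W(v) = (2/3, 4/3, 0, 2/3).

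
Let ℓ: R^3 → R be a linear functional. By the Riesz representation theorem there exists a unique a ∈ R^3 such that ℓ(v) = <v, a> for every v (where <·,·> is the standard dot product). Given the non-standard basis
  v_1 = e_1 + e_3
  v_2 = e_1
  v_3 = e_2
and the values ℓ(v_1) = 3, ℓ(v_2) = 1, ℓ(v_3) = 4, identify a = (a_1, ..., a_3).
a = (1, 4, 2)

Write a = (a_1, ..., a_3) in the standard basis. For each basis vector v_i, ℓ(v_i) = <v_i, a> is a linear equation in the a_j's. Collect the n equations into a matrix system V a = ℓ, where row i of V is v_i (expressed in the standard basis). Since V is invertible (lower-triangular with 1s on the diagonal, up to permutation), solve by back-substitution:
  V =
[[1, 0, 1],
 [1, 0, 0],
 [0, 1, 0]]
  V a = (3, 1, 4)
Solving gives a = (1, 4, 2).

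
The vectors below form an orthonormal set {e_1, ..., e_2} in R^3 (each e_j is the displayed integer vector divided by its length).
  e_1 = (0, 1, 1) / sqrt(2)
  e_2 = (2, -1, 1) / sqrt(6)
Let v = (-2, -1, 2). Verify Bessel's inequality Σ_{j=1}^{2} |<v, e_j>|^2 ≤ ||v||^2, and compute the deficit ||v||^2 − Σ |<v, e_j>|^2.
Σ |<v, e_j>|^2 = 2/3; ||v||^2 = 9; deficit = 25/3

Write each e_j = u_j / sqrt(<u_j, u_j>) where u_j is the displayed integer vector. Then <v, e_j> = <v, u_j> / sqrt(<u_j, u_j>), so |<v, e_j>|^2 = <v, u_j>^2 / <u_j, u_j>.
Coefficients: <v, e_1> = 1/sqrt(2), <v, e_2> = -1/sqrt(6).
Square and sum: Σ |<v, e_j>|^2 = 2/3.
Compute ||v||^2 = v·v = 9.
Deficit = 9 − 2/3 = 25/3 ≥ 0, confirming Bessel's inequality. (The deficit equals ||v − Σ <v,e_j> e_j||^2, the squared distance from v to span{e_j}.)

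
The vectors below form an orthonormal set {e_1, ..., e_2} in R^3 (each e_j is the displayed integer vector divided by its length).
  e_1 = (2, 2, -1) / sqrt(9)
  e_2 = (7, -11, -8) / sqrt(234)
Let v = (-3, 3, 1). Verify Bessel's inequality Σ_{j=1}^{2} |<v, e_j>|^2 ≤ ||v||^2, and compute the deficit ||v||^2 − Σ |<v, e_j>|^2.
Σ |<v, e_j>|^2 = 215/13; ||v||^2 = 19; deficit = 32/13

Write each e_j = u_j / sqrt(<u_j, u_j>) where u_j is the displayed integer vector. Then <v, e_j> = <v, u_j> / sqrt(<u_j, u_j>), so |<v, e_j>|^2 = <v, u_j>^2 / <u_j, u_j>.
Coefficients: <v, e_1> = -1/sqrt(9), <v, e_2> = -62/sqrt(234).
Square and sum: Σ |<v, e_j>|^2 = 215/13.
Compute ||v||^2 = v·v = 19.
Deficit = 19 − 215/13 = 32/13 ≥ 0, confirming Bessel's inequality. (The deficit equals ||v − Σ <v,e_j> e_j||^2, the squared distance from v to span{e_j}.)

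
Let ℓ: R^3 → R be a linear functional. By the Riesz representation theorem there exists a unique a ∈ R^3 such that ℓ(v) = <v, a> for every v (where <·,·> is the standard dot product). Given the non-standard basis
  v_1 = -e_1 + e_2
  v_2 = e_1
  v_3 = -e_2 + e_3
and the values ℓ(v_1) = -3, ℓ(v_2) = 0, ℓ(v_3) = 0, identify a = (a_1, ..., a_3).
a = (0, -3, -3)

Write a = (a_1, ..., a_3) in the standard basis. For each basis vector v_i, ℓ(v_i) = <v_i, a> is a linear equation in the a_j's. Collect the n equations into a matrix system V a = ℓ, where row i of V is v_i (expressed in the standard basis). Since V is invertible (lower-triangular with 1s on the diagonal, up to permutation), solve by back-substitution:
  V =
[[-1, 1, 0],
 [1, 0, 0],
 [0, -1, 1]]
  V a = (-3, 0, 0)
Solving gives a = (0, -3, -3).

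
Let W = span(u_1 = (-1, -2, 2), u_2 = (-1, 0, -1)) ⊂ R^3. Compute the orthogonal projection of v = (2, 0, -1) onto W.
proj_W(v) = (22/17, 18/17, -5/17)

Set up U = [u_1 | ... | u_2] ∈ R^(3×2). The projector onto W = col(U) is P = U (U^T U)^(-1) U^T.
Compute U^T U =
  [9, -1]
  [-1, 2],
and U^T v = (-4, -1).
Solve U^T U · c = U^T v for the coefficients: c = (-9/17, -13/17). The projection is proj_W(v) = U c.
Check: (v - proj_W(v)) · u_1 = 0  (should be 0).
Check: (v - proj_W(v)) · u_2 = 0  (should be 0).
Result: proj_W(v) = (22/17, 18/17, -5/17).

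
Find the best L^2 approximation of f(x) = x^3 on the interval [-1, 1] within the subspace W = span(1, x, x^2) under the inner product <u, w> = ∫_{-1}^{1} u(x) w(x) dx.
g(x) = 3*x/5

The best approximation g ∈ W is the orthogonal projection of f onto W. Writing g = a_0 + a_1 x + a_2 x^2, the coefficients solve the normal equations G · a = b where
  G_{ij} = <φ_i, φ_j> and b_i = <f, φ_i>, with φ_0 = 1, φ_1 = x, φ_2 = x^2.
G =
  [2, 0, 2/3]
  [0, 2/3, 0]
  [2/3, 0, 2/5],
b = (0, 2/5, 0).
Solving gives a_0 = 0, a_1 = 3/5, a_2 = 0, so
  g(x) = 3*x/5.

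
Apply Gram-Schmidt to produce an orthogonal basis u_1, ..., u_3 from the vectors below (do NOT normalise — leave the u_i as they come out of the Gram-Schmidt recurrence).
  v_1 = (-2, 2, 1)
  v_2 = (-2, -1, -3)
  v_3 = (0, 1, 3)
Orthogonal basis:
  u_1 = (-2, 2, 1)
  u_2 = (-20/9, -7/9, -26/9)
  u_3 = (-2/5, -16/25, 12/25)

Apply the Gram-Schmidt recurrence
  u_1 = v_1
  u_i = v_i − Σ_{j<i} ((v_i · u_j) / (u_j · u_j)) · u_j.

Step by step this gives:
  u_1 = (-2, 2, 1)
  u_2 = (-20/9, -7/9, -26/9)
  u_3 = (-2/5, -16/25, 12/25)

Orthogonality check:
  u_2 · u_1 = 0 (should be 0)
  u_3 · u_1 = 0 (should be 0)
  u_3 · u_2 = 0 (should be 0)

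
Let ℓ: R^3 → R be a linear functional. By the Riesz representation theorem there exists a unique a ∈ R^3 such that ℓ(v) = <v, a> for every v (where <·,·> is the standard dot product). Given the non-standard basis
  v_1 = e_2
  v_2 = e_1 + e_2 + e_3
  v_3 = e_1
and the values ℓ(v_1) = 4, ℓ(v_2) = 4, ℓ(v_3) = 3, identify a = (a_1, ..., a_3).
a = (3, 4, -3)

Write a = (a_1, ..., a_3) in the standard basis. For each basis vector v_i, ℓ(v_i) = <v_i, a> is a linear equation in the a_j's. Collect the n equations into a matrix system V a = ℓ, where row i of V is v_i (expressed in the standard basis). Since V is invertible (lower-triangular with 1s on the diagonal, up to permutation), solve by back-substitution:
  V =
[[0, 1, 0],
 [1, 1, 1],
 [1, 0, 0]]
  V a = (4, 4, 3)
Solving gives a = (3, 4, -3).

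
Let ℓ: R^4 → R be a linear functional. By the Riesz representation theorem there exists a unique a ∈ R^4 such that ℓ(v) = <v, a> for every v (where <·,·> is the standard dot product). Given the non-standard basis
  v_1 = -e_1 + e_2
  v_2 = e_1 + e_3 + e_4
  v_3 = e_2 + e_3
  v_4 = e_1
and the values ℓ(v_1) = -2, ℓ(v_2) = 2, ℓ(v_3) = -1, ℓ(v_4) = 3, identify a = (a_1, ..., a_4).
a = (3, 1, -2, 1)

Write a = (a_1, ..., a_4) in the standard basis. For each basis vector v_i, ℓ(v_i) = <v_i, a> is a linear equation in the a_j's. Collect the n equations into a matrix system V a = ℓ, where row i of V is v_i (expressed in the standard basis). Since V is invertible (lower-triangular with 1s on the diagonal, up to permutation), solve by back-substitution:
  V =
[[-1, 1, 0, 0],
 [1, 0, 1, 1],
 [0, 1, 1, 0],
 [1, 0, 0, 0]]
  V a = (-2, 2, -1, 3)
Solving gives a = (3, 1, -2, 1).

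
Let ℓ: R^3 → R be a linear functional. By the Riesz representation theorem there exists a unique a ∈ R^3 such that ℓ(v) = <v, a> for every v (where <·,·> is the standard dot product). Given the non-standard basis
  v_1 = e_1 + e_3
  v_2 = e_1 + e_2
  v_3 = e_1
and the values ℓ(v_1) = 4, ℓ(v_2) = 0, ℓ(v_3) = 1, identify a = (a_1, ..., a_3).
a = (1, -1, 3)

Write a = (a_1, ..., a_3) in the standard basis. For each basis vector v_i, ℓ(v_i) = <v_i, a> is a linear equation in the a_j's. Collect the n equations into a matrix system V a = ℓ, where row i of V is v_i (expressed in the standard basis). Since V is invertible (lower-triangular with 1s on the diagonal, up to permutation), solve by back-substitution:
  V =
[[1, 0, 1],
 [1, 1, 0],
 [1, 0, 0]]
  V a = (4, 0, 1)
Solving gives a = (1, -1, 3).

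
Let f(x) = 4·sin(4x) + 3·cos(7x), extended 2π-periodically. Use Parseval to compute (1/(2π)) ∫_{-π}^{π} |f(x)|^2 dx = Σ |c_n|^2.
Σ |c_n|^2 = 25/2

Expand |f|^2 and use orthogonality of {sin(nx), cos(mx)} on [-π, π]:
  ∫_{-π}^{π} sin(nx)^2 dx = π, ∫ cos(mx)^2 dx = π, and cross terms integrate to 0.
So ∫_{-π}^{π} f(x)^2 dx = 4^2 · π + 3^2 · π = (16 + 9)π.
Divide by 2π: (16 + 9)/2 = 25/2.
By Parseval, this equals Σ |c_n|^2.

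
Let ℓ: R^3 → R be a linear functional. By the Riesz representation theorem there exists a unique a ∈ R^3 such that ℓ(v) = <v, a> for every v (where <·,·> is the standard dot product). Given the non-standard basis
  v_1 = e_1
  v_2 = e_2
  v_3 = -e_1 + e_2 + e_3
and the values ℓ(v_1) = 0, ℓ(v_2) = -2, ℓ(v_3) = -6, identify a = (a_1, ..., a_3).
a = (0, -2, -4)

Write a = (a_1, ..., a_3) in the standard basis. For each basis vector v_i, ℓ(v_i) = <v_i, a> is a linear equation in the a_j's. Collect the n equations into a matrix system V a = ℓ, where row i of V is v_i (expressed in the standard basis). Since V is invertible (lower-triangular with 1s on the diagonal, up to permutation), solve by back-substitution:
  V =
[[1, 0, 0],
 [0, 1, 0],
 [-1, 1, 1]]
  V a = (0, -2, -6)
Solving gives a = (0, -2, -4).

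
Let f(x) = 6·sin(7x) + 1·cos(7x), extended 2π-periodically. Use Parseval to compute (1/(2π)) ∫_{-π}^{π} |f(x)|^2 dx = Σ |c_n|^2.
Σ |c_n|^2 = 37/2

Expand |f|^2 and use orthogonality of {sin(nx), cos(mx)} on [-π, π]:
  ∫_{-π}^{π} sin(nx)^2 dx = π, ∫ cos(mx)^2 dx = π, and cross terms integrate to 0.
So ∫_{-π}^{π} f(x)^2 dx = 6^2 · π + 1^2 · π = (36 + 1)π.
Divide by 2π: (36 + 1)/2 = 37/2.
By Parseval, this equals Σ |c_n|^2.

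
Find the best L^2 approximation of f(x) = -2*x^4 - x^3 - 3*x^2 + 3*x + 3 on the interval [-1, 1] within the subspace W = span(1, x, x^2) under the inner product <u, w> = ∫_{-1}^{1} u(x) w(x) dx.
g(x) = -33*x^2/7 + 12*x/5 + 111/35

The best approximation g ∈ W is the orthogonal projection of f onto W. Writing g = a_0 + a_1 x + a_2 x^2, the coefficients solve the normal equations G · a = b where
  G_{ij} = <φ_i, φ_j> and b_i = <f, φ_i>, with φ_0 = 1, φ_1 = x, φ_2 = x^2.
G =
  [2, 0, 2/3]
  [0, 2/3, 0]
  [2/3, 0, 2/5],
b = (16/5, 8/5, 8/35).
Solving gives a_0 = 111/35, a_1 = 12/5, a_2 = -33/7, so
  g(x) = -33*x^2/7 + 12*x/5 + 111/35.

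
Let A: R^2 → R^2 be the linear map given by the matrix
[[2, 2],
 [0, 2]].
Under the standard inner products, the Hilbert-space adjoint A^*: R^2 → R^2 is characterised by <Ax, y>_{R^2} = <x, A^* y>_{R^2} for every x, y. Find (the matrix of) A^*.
A^* = A^T =
[[2, 0],
 [2, 2]]

For real matrices with standard dot products, the defining identity <Ax, y> = <x, A^* y> gives (Ax)^T y = x^T (A^*) y, i.e. x^T A^T y = x^T (A^*) y. Since this holds for all x, y, we must have A^* = A^T. Therefore
A^* =
[[2, 0],
 [2, 2]].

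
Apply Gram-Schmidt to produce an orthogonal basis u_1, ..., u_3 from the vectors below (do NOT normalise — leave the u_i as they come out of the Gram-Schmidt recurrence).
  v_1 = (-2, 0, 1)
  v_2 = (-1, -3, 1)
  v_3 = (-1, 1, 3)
Orthogonal basis:
  u_1 = (-2, 0, 1)
  u_2 = (1/5, -3, 2/5)
  u_3 = (24/23, 8/23, 48/23)

Apply the Gram-Schmidt recurrence
  u_1 = v_1
  u_i = v_i − Σ_{j<i} ((v_i · u_j) / (u_j · u_j)) · u_j.

Step by step this gives:
  u_1 = (-2, 0, 1)
  u_2 = (1/5, -3, 2/5)
  u_3 = (24/23, 8/23, 48/23)

Orthogonality check:
  u_2 · u_1 = 0 (should be 0)
  u_3 · u_1 = 0 (should be 0)
  u_3 · u_2 = 0 (should be 0)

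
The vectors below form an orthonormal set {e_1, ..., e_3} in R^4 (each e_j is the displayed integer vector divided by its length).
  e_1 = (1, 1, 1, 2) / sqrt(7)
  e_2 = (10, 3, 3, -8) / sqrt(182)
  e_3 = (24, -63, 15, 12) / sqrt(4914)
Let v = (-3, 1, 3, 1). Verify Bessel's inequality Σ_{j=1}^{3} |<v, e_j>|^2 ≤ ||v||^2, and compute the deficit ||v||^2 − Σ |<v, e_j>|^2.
Σ |<v, e_j>|^2 = 131/21; ||v||^2 = 20; deficit = 289/21

Write each e_j = u_j / sqrt(<u_j, u_j>) where u_j is the displayed integer vector. Then <v, e_j> = <v, u_j> / sqrt(<u_j, u_j>), so |<v, e_j>|^2 = <v, u_j>^2 / <u_j, u_j>.
Coefficients: <v, e_1> = 3/sqrt(7), <v, e_2> = -26/sqrt(182), <v, e_3> = -78/sqrt(4914).
Square and sum: Σ |<v, e_j>|^2 = 131/21.
Compute ||v||^2 = v·v = 20.
Deficit = 20 − 131/21 = 289/21 ≥ 0, confirming Bessel's inequality. (The deficit equals ||v − Σ <v,e_j> e_j||^2, the squared distance from v to span{e_j}.)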